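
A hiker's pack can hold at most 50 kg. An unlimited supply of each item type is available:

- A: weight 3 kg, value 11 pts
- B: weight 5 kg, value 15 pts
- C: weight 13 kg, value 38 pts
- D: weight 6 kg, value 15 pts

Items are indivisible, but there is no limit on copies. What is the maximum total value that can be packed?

Best value-per-unit is A at 11/3; filling with it alone gives 16×11 = 176.
Optimal mix: 15×A + 1×B → weight 50, value 180.

180 pts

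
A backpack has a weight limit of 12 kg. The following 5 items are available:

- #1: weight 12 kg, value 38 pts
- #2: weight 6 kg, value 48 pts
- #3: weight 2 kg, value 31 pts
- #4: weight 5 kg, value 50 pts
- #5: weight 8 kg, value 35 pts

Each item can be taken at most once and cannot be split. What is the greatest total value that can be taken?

98 pts

This is a 0/1 knapsack; check combinations near the capacity.
- #2+#4: weight 6+5=11, value 48+50=98
- #3+#4: weight 2+5=7, value 31+50=81
- #2+#3: weight 6+2=8, value 48+31=79
Best: 98 pts.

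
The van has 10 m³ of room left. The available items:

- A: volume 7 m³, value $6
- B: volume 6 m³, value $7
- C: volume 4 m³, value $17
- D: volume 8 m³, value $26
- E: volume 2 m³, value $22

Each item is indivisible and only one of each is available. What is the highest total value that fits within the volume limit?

Check high-value combinations within 10 m³:
- D+E: volume 8+2=10, value 26+22=48
- C+E: volume 4+2=6, value 17+22=39
- B+E: volume 6+2=8, value 7+22=29
- A+E: volume 7+2=9, value 6+22=28
Best: $48.

$48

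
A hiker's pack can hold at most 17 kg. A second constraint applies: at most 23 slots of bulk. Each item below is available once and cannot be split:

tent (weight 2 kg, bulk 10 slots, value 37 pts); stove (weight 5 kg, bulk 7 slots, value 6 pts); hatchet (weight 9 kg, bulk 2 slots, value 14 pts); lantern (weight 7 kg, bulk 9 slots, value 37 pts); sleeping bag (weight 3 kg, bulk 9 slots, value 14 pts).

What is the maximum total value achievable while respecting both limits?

74 pts

Feasible sets respecting both limits:
- tent+lantern: weight 9, bulk 19, value 74
- tent+hatchet+sleeping bag: weight 14, bulk 21, value 65
- tent+stove+hatchet: weight 16, bulk 19, value 57
- tent+hatchet: weight 11, bulk 12, value 51
Best: 74 pts.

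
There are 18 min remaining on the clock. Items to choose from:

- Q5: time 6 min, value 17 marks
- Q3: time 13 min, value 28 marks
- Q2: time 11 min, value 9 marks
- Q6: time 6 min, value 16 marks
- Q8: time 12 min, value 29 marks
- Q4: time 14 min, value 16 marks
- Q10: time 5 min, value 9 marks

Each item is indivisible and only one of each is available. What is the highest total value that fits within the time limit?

This is a 0/1 knapsack; check combinations near the capacity.
- Q5+Q8: time 6+12=18, value 17+29=46
- Q6+Q8: time 6+12=18, value 16+29=45
- Q5+Q6+Q10: time 6+6+5=17, value 17+16+9=42
- Q8+Q10: time 12+5=17, value 29+9=38
Best: 46 marks.

46 marks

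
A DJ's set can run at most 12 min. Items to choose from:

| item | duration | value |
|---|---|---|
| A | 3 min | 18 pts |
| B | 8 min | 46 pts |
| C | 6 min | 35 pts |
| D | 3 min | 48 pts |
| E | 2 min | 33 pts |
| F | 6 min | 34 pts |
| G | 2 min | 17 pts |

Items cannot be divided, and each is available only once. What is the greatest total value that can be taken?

116 pts

Check high-value combinations within 12 min:
- A+D+E+G: duration 3+3+2+2=10, value 18+48+33+17=116
- C+D+E: duration 6+3+2=11, value 35+48+33=116
- D+E+F: duration 3+2+6=11, value 48+33+34=115
- A+C+D: duration 3+6+3=12, value 18+35+48=101
Best: 116 pts.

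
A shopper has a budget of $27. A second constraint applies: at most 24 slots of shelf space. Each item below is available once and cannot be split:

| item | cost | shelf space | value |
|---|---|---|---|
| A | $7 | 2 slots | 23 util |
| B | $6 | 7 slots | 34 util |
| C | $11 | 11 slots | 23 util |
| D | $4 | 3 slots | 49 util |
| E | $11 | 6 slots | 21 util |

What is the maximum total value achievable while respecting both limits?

Feasible sets respecting both limits:
- A+B+D: cost 17, shelf space 12, value 106
- B+C+D: cost 21, shelf space 21, value 106
- B+D+E: cost 21, shelf space 16, value 104
- A+C+D: cost 22, shelf space 16, value 95
Best: 106 util.

106 util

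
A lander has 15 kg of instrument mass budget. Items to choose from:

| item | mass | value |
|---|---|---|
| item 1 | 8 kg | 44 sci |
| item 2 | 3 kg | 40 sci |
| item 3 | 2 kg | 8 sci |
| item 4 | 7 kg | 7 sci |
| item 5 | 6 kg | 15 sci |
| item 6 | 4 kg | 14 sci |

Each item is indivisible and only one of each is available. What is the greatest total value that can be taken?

98 sci

Check high-value combinations within 15 kg:
- item 1+item 2+item 6: mass 8+3+4=15, value 44+40+14=98
- item 1+item 2+item 3: mass 8+3+2=13, value 44+40+8=92
- item 1+item 2: mass 8+3=11, value 44+40=84
- item 2+item 3+item 5+item 6: mass 3+2+6+4=15, value 40+8+15+14=77
Best: 98 sci.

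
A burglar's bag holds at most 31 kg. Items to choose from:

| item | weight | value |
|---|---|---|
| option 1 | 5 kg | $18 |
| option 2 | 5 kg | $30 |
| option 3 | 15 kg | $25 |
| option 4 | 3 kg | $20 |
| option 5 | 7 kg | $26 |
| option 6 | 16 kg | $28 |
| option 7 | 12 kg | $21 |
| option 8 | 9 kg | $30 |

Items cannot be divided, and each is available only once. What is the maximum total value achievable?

Check high-value combinations within 31 kg:
- option 1+option 2+option 4+option 5+option 8: weight 5+5+3+7+9=29, value 18+30+20+26+30=124
- option 2+option 4+option 5+option 8: weight 5+3+7+9=24, value 30+20+26+30=106
- option 1+option 2+option 5+option 8: weight 5+5+7+9=26, value 18+30+26+30=104
- option 2+option 4+option 5+option 6: weight 5+3+7+16=31, value 30+20+26+28=104
Best: $124.

$124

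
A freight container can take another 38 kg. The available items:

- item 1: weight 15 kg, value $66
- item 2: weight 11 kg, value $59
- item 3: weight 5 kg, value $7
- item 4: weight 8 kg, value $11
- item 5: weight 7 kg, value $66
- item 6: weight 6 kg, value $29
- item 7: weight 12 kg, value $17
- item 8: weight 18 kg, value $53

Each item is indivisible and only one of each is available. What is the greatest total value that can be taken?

This is a 0/1 knapsack; check combinations near the capacity.
- item 1+item 2+item 3+item 5: weight 15+11+5+7=38, value 66+59+7+66=198
- item 1+item 2+item 5: weight 15+11+7=33, value 66+59+66=191
- item 2+item 5+item 8: weight 11+7+18=36, value 59+66+53=178
Best: $198.

$198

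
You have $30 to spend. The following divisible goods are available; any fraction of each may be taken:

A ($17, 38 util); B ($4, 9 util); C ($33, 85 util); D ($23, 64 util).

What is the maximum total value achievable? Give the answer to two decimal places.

82.03

Take in order of value per unit:
- D (64/23 per unit): all 23 → value 64, running total 64.00
- C (85/33 per unit): 7 of 33 → value 7×85/33 = 18.0303, running total 82.03
Total 82.03.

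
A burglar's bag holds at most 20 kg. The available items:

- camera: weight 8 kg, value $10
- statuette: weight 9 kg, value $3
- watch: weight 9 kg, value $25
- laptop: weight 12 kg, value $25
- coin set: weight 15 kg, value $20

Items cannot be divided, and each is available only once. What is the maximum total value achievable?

Check high-value combinations within 20 kg:
- camera+watch: weight 8+9=17, value 10+25=35
- camera+laptop: weight 8+12=20, value 10+25=35
- statuette+watch: weight 9+9=18, value 3+25=28
Best: $35.

$35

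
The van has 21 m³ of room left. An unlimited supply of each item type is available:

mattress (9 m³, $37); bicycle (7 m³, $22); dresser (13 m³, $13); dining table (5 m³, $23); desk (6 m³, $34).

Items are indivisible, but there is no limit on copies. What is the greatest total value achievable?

$105

Best value-per-unit is desk at 34/6; filling with it alone gives 3×34 = 102.
Optimal mix: 1×mattress + 2×desk → volume 21, value 105.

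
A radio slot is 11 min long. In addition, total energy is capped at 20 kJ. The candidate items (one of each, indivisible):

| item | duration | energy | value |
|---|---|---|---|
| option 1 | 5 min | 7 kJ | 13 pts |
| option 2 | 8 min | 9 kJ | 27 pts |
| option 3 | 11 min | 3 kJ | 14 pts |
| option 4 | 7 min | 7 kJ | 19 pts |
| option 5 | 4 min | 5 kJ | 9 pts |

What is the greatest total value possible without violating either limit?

Feasible sets respecting both limits:
- option 4+option 5: duration 11, energy 12, value 28
- option 2: duration 8, energy 9, value 27
- option 1+option 5: duration 9, energy 12, value 22
Best: 28 pts.

28 pts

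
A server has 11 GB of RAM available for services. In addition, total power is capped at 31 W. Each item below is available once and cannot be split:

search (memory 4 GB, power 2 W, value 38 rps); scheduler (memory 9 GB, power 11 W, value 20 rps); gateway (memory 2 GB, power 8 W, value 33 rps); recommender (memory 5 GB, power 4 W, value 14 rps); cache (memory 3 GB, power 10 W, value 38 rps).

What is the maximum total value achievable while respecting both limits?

Feasible sets respecting both limits:
- search+gateway+cache: memory 9, power 20, value 109
- search+gateway+recommender: memory 11, power 14, value 85
- gateway+recommender+cache: memory 10, power 22, value 85
Best: 109 rps.

109 rps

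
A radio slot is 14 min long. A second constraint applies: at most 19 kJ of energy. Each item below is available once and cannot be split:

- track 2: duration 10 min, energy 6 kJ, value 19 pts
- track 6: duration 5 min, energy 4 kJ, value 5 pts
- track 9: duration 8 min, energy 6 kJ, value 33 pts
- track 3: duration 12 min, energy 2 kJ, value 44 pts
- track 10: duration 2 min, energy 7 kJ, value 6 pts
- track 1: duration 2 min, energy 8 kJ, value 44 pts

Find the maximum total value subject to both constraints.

Feasible sets respecting both limits:
- track 3+track 1: duration 14, energy 10, value 88
- track 9+track 1: duration 10, energy 14, value 77
- track 2+track 1: duration 12, energy 14, value 63
- track 6+track 10+track 1: duration 9, energy 19, value 55
Best: 88 pts.

88 pts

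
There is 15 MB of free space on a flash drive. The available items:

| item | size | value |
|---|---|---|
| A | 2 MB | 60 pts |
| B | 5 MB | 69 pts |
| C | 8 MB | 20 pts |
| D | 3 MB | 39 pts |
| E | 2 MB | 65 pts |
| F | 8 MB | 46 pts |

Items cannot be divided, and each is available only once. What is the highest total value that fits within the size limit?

Check high-value combinations within 15 MB:
- A+B+D+E: size 2+5+3+2=12, value 60+69+39+65=233
- A+D+E+F: size 2+3+2+8=15, value 60+39+65+46=210
- A+B+E: size 2+5+2=9, value 60+69+65=194
- A+C+D+E: size 2+8+3+2=15, value 60+20+39+65=184
- B+E+F: size 5+2+8=15, value 69+65+46=180
Best: 233 pts.

233 pts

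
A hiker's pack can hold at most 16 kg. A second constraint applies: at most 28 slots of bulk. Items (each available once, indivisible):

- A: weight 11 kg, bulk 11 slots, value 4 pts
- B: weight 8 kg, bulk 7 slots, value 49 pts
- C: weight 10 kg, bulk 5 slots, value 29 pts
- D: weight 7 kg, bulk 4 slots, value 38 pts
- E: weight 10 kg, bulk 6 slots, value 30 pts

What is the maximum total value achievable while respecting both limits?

Feasible sets respecting both limits:
- B+D: weight 15, bulk 11, value 87
- B: weight 8, bulk 7, value 49
- D: weight 7, bulk 4, value 38
- E: weight 10, bulk 6, value 30
Best: 87 pts.

87 pts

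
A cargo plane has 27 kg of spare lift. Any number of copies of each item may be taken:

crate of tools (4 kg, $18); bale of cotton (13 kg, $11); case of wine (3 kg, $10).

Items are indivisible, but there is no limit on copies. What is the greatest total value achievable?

$118

Best value-per-unit is crate of tools at 18/4; filling with it alone gives 6×18 = 108.
Optimal mix: 6×crate of tools + 1×case of wine → weight 27, value 118.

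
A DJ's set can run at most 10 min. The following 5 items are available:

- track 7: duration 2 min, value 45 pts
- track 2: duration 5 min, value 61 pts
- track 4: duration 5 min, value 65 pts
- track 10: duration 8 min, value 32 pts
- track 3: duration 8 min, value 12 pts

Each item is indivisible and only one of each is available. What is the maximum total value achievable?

126 pts

Check high-value combinations within 10 min:
- track 2+track 4: duration 5+5=10, value 61+65=126
- track 7+track 4: duration 2+5=7, value 45+65=110
- track 7+track 2: duration 2+5=7, value 45+61=106
- track 7+track 10: duration 2+8=10, value 45+32=77
- track 4: duration 5, value 65
Best: 126 pts.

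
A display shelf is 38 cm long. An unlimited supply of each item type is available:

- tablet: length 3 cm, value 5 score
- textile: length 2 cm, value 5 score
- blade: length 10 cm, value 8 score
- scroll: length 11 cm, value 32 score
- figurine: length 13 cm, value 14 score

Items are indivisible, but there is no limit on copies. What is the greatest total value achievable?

Best value-per-unit is scroll at 32/11; filling with it alone gives 3×32 = 96.
Optimal mix: 1×tablet + 1×textile + 3×scroll → length 38, value 106.

106 score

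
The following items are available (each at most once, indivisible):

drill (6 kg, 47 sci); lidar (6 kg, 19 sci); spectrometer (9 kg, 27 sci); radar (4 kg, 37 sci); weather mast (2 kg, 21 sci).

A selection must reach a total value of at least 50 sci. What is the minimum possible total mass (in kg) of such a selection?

Subsets with value ≥ 50, sorted by total mass:
- radar+weather mast: mass 6, value 58
- drill+weather mast: mass 8, value 68
Minimum mass: 6 kg.

6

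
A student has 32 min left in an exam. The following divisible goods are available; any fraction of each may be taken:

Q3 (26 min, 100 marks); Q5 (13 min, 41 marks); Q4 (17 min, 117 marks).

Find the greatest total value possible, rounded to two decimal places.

174.69

Take in order of value per unit:
- Q4 (117/17 per unit): all 17 → value 117, running total 117.00
- Q3 (100/26 per unit): 15 of 26 → value 15×100/26 = 57.6923, running total 174.69
Total 174.69.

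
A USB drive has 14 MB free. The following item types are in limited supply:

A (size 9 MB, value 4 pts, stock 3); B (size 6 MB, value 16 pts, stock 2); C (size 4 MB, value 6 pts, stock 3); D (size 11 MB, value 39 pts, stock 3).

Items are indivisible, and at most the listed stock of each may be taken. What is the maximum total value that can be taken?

39 pts

Best selections within size 14 and stock limits:
- 1×D: size 11, value 39
- 2×B: size 12, value 32
- 1×B + 2×C: size 14, value 28
- 1×B + 1×C: size 10, value 22
Best: 39 pts.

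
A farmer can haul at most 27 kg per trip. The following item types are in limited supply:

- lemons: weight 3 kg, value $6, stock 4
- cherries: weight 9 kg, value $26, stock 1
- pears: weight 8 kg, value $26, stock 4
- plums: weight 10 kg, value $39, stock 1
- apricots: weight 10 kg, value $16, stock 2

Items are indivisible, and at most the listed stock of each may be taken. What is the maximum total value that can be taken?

Best selections within weight 27 and stock limits:
- 2×pears + 1×plums: weight 26, value 91
- 1×cherries + 1×pears + 1×plums: weight 27, value 91
Best: $91.

$91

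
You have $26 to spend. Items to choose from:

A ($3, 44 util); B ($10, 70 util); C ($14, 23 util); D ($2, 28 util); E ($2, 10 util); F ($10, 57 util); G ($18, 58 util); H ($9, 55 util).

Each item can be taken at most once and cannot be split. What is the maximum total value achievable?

This is a 0/1 knapsack; check combinations near the capacity.
- A+B+D+E+H: cost 3+10+2+2+9=26, value 44+70+28+10+55=207
- A+B+D+F: cost 3+10+2+10=25, value 44+70+28+57=199
- A+B+D+H: cost 3+10+2+9=24, value 44+70+28+55=197
- A+D+E+F+H: cost 3+2+2+10+9=26, value 44+28+10+57+55=194
Best: 207 util.

207 util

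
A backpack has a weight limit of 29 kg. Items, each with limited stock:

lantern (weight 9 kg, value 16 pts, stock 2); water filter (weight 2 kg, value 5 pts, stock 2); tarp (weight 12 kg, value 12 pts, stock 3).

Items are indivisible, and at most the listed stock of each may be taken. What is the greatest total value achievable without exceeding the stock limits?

Top feasible selections:
- 2×lantern + 2×water filter: weight 22, value 42
- 1×lantern + 2×water filter + 1×tarp: weight 25, value 38
Best: 42 pts.

42 pts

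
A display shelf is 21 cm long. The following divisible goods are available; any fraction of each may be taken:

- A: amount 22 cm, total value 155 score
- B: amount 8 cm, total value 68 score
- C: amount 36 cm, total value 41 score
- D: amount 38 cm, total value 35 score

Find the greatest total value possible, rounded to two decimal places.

159.59

Take in order of value per unit:
- B (68/8 per unit): all 8 → value 68, running total 68.00
- A (155/22 per unit): 13 of 22 → value 13×155/22 = 91.5909, running total 159.59
Total 159.59.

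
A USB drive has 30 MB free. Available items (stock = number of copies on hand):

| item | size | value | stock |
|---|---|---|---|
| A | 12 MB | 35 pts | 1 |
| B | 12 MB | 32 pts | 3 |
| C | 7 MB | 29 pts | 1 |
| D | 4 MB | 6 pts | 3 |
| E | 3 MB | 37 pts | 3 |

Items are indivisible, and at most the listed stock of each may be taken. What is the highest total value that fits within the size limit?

Best selections within size 30 and stock limits:
- 1×A + 1×C + 3×E: size 28, value 175
- 1×B + 1×C + 3×E: size 28, value 172
Best: 175 pts.

175 pts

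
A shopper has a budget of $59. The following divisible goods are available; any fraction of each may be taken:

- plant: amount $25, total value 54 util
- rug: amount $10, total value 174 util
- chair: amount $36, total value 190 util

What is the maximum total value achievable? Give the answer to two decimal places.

Take in order of value per unit:
- rug (174/10 per unit): all 10 → value 174, running total 174.00
- chair (190/36 per unit): all 36 → value 190, running total 364.00
- plant (54/25 per unit): 13 of 25 → value 13×54/25 = 28.0800, running total 392.08
Total 392.08.

392.08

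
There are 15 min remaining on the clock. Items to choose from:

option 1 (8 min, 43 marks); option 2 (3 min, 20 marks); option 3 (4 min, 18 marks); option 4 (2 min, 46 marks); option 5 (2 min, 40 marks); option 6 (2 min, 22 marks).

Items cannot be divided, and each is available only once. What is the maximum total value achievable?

151 marks

This is a 0/1 knapsack; check combinations near the capacity.
- option 1+option 4+option 5+option 6: time 8+2+2+2=14, value 43+46+40+22=151
- option 1+option 2+option 4+option 5: time 8+3+2+2=15, value 43+20+46+40=149
- option 2+option 3+option 4+option 5+option 6: time 3+4+2+2+2=13, value 20+18+46+40+22=146
Best: 151 marks.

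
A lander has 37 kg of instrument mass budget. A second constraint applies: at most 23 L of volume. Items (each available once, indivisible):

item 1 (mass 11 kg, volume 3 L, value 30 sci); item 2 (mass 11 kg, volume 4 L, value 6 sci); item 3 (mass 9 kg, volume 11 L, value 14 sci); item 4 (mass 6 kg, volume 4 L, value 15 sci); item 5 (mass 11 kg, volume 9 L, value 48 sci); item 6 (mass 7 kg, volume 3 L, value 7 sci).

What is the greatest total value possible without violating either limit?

100 sci

Feasible sets respecting both limits:
- item 1+item 4+item 5+item 6: mass 35, volume 19, value 100
- item 1+item 4+item 5: mass 28, volume 16, value 93
- item 1+item 3+item 5: mass 31, volume 23, value 92
- item 1+item 5+item 6: mass 29, volume 15, value 85
Best: 100 sci.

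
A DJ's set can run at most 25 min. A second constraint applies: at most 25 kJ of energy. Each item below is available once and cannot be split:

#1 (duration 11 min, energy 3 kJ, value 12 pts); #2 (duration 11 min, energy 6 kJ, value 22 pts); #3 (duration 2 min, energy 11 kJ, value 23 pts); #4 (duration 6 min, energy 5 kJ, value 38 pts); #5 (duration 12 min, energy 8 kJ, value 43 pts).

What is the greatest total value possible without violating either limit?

Feasible sets respecting both limits:
- #3+#4+#5: duration 20, energy 24, value 104
- #2+#3+#5: duration 25, energy 25, value 88
- #2+#3+#4: duration 19, energy 22, value 83
Best: 104 pts.

104 pts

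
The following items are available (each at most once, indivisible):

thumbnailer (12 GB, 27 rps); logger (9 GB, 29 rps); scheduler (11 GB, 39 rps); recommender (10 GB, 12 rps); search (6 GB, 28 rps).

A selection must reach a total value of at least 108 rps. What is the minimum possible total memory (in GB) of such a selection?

36

Subsets with value ≥ 108, sorted by total memory:
- logger+scheduler+recommender+search: memory 36, value 108
- thumbnailer+logger+scheduler+search: memory 38, value 123
- thumbnailer+logger+scheduler+recommender+search: memory 48, value 135
Minimum memory: 36 GB.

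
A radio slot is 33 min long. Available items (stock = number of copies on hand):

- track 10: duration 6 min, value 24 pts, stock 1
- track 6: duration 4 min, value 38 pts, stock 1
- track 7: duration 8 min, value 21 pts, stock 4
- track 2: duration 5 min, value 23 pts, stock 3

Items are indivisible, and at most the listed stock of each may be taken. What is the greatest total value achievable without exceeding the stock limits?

Best selections within duration 33 and stock limits:
- 1×track 10 + 1×track 6 + 1×track 7 + 3×track 2: duration 33, value 152
- 1×track 10 + 1×track 6 + 3×track 2: duration 25, value 131
- 1×track 10 + 1×track 6 + 1×track 7 + 2×track 2: duration 28, value 129
- 1×track 6 + 1×track 7 + 3×track 2: duration 27, value 128
Best: 152 pts.

152 pts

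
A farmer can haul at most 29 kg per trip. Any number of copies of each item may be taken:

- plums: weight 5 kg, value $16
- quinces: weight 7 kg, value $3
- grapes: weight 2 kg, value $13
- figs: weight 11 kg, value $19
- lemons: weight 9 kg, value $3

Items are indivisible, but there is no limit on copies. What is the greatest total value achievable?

$182

Best value-per-unit is grapes at 13/2, and filling with it alone uses weight 14×2=28. No mix of the others beats 14×13 = 182.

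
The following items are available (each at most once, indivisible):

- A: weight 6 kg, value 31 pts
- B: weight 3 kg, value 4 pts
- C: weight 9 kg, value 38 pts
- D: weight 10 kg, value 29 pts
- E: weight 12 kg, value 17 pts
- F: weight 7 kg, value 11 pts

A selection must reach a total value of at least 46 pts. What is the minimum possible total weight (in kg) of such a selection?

Subsets with value ≥ 46, sorted by total weight:
- A+C: weight 15, value 69
- A+D: weight 16, value 60
- C+F: weight 16, value 49
Minimum weight: 15 kg.

15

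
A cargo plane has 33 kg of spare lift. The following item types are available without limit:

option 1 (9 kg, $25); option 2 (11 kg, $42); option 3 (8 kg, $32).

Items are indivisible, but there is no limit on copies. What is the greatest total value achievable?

$128

Best value-per-unit is option 3 at 32/8, and filling with it alone uses weight 4×8=32. No mix of the others beats 4×32 = 128.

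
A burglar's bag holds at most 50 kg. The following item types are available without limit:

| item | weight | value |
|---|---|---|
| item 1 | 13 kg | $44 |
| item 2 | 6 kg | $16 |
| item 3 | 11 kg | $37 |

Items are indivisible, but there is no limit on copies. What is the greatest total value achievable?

Best value-per-unit is item 1 at 44/13; filling with it alone gives 3×44 = 132.
Optimal mix: 3×item 1 + 1×item 3 → weight 50, value 169.

$169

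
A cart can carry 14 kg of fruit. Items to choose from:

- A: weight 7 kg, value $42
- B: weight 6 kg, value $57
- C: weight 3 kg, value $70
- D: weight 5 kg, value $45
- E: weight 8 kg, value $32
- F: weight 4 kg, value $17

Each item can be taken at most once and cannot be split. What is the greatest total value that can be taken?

This is a 0/1 knapsack; check combinations near the capacity.
- B+C+D: weight 6+3+5=14, value 57+70+45=172
- B+C+F: weight 6+3+4=13, value 57+70+17=144
- C+D+F: weight 3+5+4=12, value 70+45+17=132
- A+C+F: weight 7+3+4=14, value 42+70+17=129
- B+C: weight 6+3=9, value 57+70=127
Best: $172.

$172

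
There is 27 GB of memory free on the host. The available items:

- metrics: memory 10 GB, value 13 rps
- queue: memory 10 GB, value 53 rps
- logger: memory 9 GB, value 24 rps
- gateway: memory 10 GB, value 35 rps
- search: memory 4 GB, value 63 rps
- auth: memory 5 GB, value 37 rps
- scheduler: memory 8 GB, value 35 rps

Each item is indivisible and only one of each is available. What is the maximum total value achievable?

188 rps

Check high-value combinations within 27 GB:
- queue+search+auth+scheduler: memory 10+4+5+8=27, value 53+63+37+35=188
- gateway+search+auth+scheduler: memory 10+4+5+8=27, value 35+63+37+35=170
- logger+search+auth+scheduler: memory 9+4+5+8=26, value 24+63+37+35=159
Best: 188 rps.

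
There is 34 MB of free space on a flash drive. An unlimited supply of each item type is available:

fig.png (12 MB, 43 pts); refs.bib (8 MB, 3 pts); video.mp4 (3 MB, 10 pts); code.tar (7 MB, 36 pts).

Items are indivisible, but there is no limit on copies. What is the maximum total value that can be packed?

Best value-per-unit is code.tar at 36/7; filling with it alone gives 4×36 = 144.
Optimal mix: 2×video.mp4 + 4×code.tar → size 34, value 164.

164 pts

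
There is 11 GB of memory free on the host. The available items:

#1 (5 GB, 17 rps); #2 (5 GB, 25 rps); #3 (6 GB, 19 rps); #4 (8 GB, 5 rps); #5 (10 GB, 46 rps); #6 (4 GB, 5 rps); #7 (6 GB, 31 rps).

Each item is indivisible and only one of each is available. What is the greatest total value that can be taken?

56 rps

Check high-value combinations within 11 GB:
- #2+#7: memory 5+6=11, value 25+31=56
- #1+#7: memory 5+6=11, value 17+31=48
- #5: memory 10, value 46
Best: 56 rps.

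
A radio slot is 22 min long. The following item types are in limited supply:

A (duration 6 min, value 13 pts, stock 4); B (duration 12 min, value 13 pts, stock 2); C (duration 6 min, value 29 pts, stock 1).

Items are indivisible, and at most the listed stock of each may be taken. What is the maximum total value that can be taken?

Top feasible selections:
- 2×A + 1×C: duration 18, value 55
- 1×A + 1×C: duration 12, value 42
- 1×B + 1×C: duration 18, value 42
Best: 55 pts.

55 pts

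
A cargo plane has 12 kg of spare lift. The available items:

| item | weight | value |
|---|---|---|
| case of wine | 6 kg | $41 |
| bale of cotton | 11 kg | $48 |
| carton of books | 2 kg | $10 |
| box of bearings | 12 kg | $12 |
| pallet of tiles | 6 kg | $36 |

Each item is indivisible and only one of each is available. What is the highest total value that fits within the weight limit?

$77

Check high-value combinations within 12 kg:
- case of wine+pallet of tiles: weight 6+6=12, value 41+36=77
- case of wine+carton of books: weight 6+2=8, value 41+10=51
- bale of cotton: weight 11, value 48
- carton of books+pallet of tiles: weight 2+6=8, value 10+36=46
- case of wine: weight 6, value 41
Best: $77.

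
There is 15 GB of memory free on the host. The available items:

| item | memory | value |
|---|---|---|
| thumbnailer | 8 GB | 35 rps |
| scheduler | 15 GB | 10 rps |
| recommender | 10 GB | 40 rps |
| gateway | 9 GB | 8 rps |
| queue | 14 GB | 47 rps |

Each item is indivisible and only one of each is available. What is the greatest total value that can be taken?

47 rps

Check high-value combinations within 15 GB:
- queue: memory 14, value 47
- recommender: memory 10, value 40
- thumbnailer: memory 8, value 35
Best: 47 rps.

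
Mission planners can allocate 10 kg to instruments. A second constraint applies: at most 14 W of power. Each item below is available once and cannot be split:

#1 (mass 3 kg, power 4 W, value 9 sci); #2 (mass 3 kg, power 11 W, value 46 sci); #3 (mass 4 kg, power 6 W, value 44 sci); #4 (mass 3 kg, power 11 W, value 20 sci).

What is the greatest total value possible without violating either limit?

Feasible sets respecting both limits:
- #1+#3: mass 7, power 10, value 53
- #2: mass 3, power 11, value 46
- #3: mass 4, power 6, value 44
- #4: mass 3, power 11, value 20
Best: 53 sci.

53 sci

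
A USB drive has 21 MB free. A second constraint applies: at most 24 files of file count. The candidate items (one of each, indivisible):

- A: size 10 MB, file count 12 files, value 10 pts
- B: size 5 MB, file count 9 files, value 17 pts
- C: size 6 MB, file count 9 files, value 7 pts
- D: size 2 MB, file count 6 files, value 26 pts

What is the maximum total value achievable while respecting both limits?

50 pts

Feasible sets respecting both limits:
- B+C+D: size 13, file count 24, value 50
- B+D: size 7, file count 15, value 43
- A+D: size 12, file count 18, value 36
Best: 50 pts.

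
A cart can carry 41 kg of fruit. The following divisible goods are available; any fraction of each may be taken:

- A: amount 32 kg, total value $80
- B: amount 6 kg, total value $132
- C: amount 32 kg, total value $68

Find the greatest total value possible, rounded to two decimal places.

218.38

Take in order of value per unit:
- B (132/6 per unit): all 6 → value 132, running total 132.00
- A (80/32 per unit): all 32 → value 80, running total 212.00
- C (68/32 per unit): 3 of 32 → value 3×68/32 = 6.3750, running total 218.38
Total 218.38.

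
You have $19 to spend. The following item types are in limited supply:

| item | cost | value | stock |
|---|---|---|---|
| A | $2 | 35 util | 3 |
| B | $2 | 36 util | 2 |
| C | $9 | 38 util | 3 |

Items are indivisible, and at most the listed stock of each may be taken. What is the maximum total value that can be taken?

Top feasible selections:
- 3×A + 2×B + 1×C: cost 19, value 215
- 2×A + 2×B + 1×C: cost 17, value 180
Best: 215 util.

215 util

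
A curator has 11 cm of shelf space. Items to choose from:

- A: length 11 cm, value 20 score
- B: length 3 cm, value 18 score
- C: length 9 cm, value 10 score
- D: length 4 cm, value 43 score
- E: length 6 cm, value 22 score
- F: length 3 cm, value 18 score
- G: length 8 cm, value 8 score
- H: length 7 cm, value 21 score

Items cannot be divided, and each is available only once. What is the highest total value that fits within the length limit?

79 score

This is a 0/1 knapsack; check combinations near the capacity.
- B+D+F: length 3+4+3=10, value 18+43+18=79
- D+E: length 4+6=10, value 43+22=65
- D+H: length 4+7=11, value 43+21=64
- B+D: length 3+4=7, value 18+43=61
- D+F: length 4+3=7, value 43+18=61
Best: 79 score.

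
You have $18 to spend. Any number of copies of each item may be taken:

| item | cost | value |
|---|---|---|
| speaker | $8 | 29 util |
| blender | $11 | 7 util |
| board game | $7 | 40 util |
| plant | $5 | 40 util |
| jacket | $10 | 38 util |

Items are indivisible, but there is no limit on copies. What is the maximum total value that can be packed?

Best value-per-unit is plant at 40/5; filling with it alone gives 3×40 = 120.
Optimal mix: 1×board game + 2×plant → cost 17, value 120.

120 util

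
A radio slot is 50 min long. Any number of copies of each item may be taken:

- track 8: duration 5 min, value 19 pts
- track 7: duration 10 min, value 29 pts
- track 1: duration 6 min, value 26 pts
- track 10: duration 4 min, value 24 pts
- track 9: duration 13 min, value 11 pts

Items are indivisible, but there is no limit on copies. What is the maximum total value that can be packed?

Best value-per-unit is track 10 at 24/4; filling with it alone gives 12×24 = 288.
Optimal mix: 1×track 1 + 11×track 10 → duration 50, value 290.

290 pts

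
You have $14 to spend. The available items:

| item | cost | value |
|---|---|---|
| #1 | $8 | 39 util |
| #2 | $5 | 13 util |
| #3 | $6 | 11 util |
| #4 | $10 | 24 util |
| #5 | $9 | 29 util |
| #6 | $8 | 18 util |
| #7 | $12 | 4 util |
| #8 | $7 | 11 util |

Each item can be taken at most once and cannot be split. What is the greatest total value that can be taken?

Check high-value combinations within $14:
- #1+#2: cost 8+5=13, value 39+13=52
- #1+#3: cost 8+6=14, value 39+11=50
- #2+#5: cost 5+9=14, value 13+29=42
- #1: cost 8, value 39
Best: 52 util.

52 util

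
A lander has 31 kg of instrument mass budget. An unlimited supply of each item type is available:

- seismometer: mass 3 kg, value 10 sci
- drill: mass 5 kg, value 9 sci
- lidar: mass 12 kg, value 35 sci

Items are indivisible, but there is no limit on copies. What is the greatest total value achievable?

Best value-per-unit is seismometer at 10/3, and filling with it alone uses mass 10×3=30. No mix of the others beats 10×10 = 100.

100 sci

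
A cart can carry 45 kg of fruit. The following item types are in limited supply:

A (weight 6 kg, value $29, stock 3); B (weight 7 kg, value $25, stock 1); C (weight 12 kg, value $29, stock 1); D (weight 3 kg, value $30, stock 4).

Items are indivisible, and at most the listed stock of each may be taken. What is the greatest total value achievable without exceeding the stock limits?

$236

Best selections within weight 45 and stock limits:
- 3×A + 1×C + 4×D: weight 42, value 236
- 3×A + 1×B + 4×D: weight 37, value 232
- 2×A + 1×B + 1×C + 4×D: weight 43, value 232
- 3×A + 4×D: weight 30, value 207
Best: $236.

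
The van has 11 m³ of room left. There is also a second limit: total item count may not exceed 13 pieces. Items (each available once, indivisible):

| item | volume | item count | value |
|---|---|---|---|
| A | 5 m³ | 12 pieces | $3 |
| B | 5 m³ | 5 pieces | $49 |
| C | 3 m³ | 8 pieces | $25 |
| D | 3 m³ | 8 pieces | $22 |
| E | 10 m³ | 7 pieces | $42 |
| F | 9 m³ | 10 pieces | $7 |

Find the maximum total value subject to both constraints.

Feasible sets respecting both limits:
- B+C: volume 8, item count 13, value 74
- B+D: volume 8, item count 13, value 71
- B: volume 5, item count 5, value 49
- E: volume 10, item count 7, value 42
Best: $74.

$74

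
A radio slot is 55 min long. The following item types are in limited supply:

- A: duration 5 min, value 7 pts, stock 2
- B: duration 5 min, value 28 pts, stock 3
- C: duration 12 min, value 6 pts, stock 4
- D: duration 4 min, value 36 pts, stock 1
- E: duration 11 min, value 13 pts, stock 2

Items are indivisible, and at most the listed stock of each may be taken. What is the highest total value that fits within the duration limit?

160 pts

Top feasible selections:
- 2×A + 3×B + 1×D + 2×E: duration 51, value 160
- 1×A + 3×B + 1×D + 2×E: duration 46, value 153
Best: 160 pts.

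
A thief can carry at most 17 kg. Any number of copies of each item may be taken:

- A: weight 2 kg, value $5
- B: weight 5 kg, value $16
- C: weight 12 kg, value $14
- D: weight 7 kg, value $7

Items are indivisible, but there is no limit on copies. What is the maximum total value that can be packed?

$53

Best value-per-unit is B at 16/5; filling with it alone gives 3×16 = 48.
Optimal mix: 1×A + 3×B → weight 17, value 53.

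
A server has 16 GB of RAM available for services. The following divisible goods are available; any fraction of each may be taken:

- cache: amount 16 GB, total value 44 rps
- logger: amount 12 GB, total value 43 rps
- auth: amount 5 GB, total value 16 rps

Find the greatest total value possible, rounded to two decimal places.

55.80

Take in order of value per unit:
- logger (43/12 per unit): all 12 → value 43, running total 43.00
- auth (16/5 per unit): 4 of 5 → value 4×16/5 = 12.8000, running total 55.80
Total 55.80.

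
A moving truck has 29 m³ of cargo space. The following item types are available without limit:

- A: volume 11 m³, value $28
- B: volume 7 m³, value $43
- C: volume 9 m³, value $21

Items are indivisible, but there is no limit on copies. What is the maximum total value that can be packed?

$172

Best value-per-unit is B at 43/7, and filling with it alone uses volume 4×7=28. No mix of the others beats 4×43 = 172.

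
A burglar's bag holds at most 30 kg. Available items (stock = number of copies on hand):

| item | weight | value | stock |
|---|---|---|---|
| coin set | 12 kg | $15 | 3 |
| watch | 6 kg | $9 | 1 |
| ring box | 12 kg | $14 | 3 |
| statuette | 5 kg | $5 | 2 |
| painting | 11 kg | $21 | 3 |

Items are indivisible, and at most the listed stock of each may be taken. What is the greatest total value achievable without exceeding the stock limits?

Top feasible selections:
- 1×watch + 2×painting: weight 28, value 51
- 1×statuette + 2×painting: weight 27, value 47
- 1×coin set + 1×watch + 1×painting: weight 29, value 45
Best: $51.

$51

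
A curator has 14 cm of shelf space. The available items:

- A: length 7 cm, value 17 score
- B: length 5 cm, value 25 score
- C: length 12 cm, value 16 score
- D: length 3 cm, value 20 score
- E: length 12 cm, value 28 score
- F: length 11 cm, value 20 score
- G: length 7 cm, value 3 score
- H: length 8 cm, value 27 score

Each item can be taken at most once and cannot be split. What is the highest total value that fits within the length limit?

52 score

Check high-value combinations within 14 cm:
- B+H: length 5+8=13, value 25+27=52
- D+H: length 3+8=11, value 20+27=47
- B+D: length 5+3=8, value 25+20=45
- A+B: length 7+5=12, value 17+25=42
- D+F: length 3+11=14, value 20+20=40
Best: 52 score.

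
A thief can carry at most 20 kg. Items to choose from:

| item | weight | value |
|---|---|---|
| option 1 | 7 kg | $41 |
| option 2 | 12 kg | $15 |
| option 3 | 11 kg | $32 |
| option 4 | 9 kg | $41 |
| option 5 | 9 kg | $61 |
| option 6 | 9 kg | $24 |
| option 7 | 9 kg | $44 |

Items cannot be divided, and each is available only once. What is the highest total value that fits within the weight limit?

Check high-value combinations within 20 kg:
- option 5+option 7: weight 9+9=18, value 61+44=105
- option 1+option 5: weight 7+9=16, value 41+61=102
- option 4+option 5: weight 9+9=18, value 41+61=102
- option 3+option 5: weight 11+9=20, value 32+61=93
Best: $105.

$105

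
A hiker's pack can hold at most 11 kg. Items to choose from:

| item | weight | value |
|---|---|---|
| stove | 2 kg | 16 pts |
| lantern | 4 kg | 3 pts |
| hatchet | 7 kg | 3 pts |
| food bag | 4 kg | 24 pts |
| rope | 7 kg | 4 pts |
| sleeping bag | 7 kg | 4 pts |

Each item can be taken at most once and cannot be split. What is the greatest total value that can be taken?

Check high-value combinations within 11 kg:
- stove+lantern+food bag: weight 2+4+4=10, value 16+3+24=43
- stove+food bag: weight 2+4=6, value 16+24=40
- food bag+rope: weight 4+7=11, value 24+4=28
Best: 43 pts.

43 pts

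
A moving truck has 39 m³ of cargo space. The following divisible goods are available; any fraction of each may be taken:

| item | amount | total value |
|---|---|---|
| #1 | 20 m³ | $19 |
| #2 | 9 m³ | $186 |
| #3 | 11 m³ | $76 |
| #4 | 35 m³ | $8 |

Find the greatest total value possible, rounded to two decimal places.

280.05

Take in order of value per unit:
- #2 (186/9 per unit): all 9 → value 186, running total 186.00
- #3 (76/11 per unit): all 11 → value 76, running total 262.00
- #1 (19/20 per unit): 19 of 20 → value 19×19/20 = 18.0500, running total 280.05
Total 280.05.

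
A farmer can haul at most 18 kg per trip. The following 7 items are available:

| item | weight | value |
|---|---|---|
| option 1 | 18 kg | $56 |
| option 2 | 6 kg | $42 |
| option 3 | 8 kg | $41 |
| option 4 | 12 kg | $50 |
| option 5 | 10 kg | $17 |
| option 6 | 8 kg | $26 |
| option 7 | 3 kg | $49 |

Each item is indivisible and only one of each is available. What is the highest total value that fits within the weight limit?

$132

Check high-value combinations within 18 kg:
- option 2+option 3+option 7: weight 6+8+3=17, value 42+41+49=132
- option 2+option 6+option 7: weight 6+8+3=17, value 42+26+49=117
- option 4+option 7: weight 12+3=15, value 50+49=99
- option 2+option 4: weight 6+12=18, value 42+50=92
- option 2+option 7: weight 6+3=9, value 42+49=91
Best: $132.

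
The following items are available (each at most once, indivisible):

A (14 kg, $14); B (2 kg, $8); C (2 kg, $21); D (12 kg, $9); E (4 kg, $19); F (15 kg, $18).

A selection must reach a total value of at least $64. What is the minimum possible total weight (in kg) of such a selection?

23

Subsets with value ≥ 64, sorted by total weight:
- B+C+E+F: weight 23, value 66
- C+D+E+F: weight 33, value 67
Minimum weight: 23 kg.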